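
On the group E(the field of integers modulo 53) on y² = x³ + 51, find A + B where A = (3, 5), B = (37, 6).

(3, 5) + (37, 6). λ = (6 - 5)/(37 - 3) ≡ 1/34 mod 53. 34⁻¹ ≡ 39 (mod 53), so λ ≡ 39.
  x = λ² - 3 - 37 = 1521 - 40 ≡ 50; y = λ·(3 - 50) - 5 ≡ 17. → (50, 17)

(50, 17)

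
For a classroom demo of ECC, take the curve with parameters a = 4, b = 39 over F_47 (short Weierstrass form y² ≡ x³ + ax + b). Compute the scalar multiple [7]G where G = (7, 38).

Double-and-add on 7 = (111)₂. Start with G = (7, 38) for the leading 1-bit.
double: tangent at (7, 38): λ = (3·7² + 4)/(2·38) ≡ 10/29. 29⁻¹ ≡ 13 (mod 47), so λ ≡ 10·13 ≡ 36.
  x = λ² - 7 - 7 = 1296 - 14 ≡ 13; y = λ·(7 - 13) - 38 ≡ 28. → (13, 28)
add G: (13, 28) + (7, 38). λ = (38 - 28)/(7 - 13) ≡ 10/41 mod 47. 41⁻¹ ≡ 39 (mod 47) since 41·39 = 1599 ≡ 1, so λ ≡ 14.
  x = λ² - 13 - 7 = 196 - 20 ≡ 35; y = λ·(13 - 35) - 28 ≡ 40. → (35, 40)
double: tangent at (35, 40): λ = (3·35² + 4)/(2·40) ≡ 13/33. 33⁻¹ ≡ 10 (mod 47), so λ ≡ 13·10 ≡ 36.
  x = λ² - 35 - 35 = 1296 - 70 ≡ 4; y = λ·(35 - 4) - 40 ≡ 42. → (4, 42)
add G: (4, 42) + (7, 38). λ = (38 - 42)/(7 - 4) ≡ 43/3 mod 47. 3⁻¹ ≡ 16 (mod 47), so λ ≡ 30.
  x = λ² - 4 - 7 = 900 - 11 ≡ 43; y = λ·(4 - 43) - 42 ≡ 10. → (43, 10)

(43, 10)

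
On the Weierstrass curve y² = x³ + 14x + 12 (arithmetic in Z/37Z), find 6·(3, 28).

Write Q = (3, 28).
Repeated addition: build up to 6Q.
2Q: tangent at (3, 28): λ = (3·3² + 14)/(2·28) ≡ 4/19. 19⁻¹ ≡ 2 (mod 37) since 19·2 = 38 ≡ 1, so λ ≡ 4·2 ≡ 8.
  x = λ² - 3 - 3 = 64 - 6 ≡ 21; y = λ·(3 - 21) - 28 ≡ 13. → (21, 13)
3Q: (21, 13) + (3, 28). λ = (28 - 13)/(3 - 21) ≡ 15/19 mod 37. 19⁻¹ ≡ 2 (mod 37), so λ ≡ 30.
  x = λ² - 21 - 3 = 900 - 24 ≡ 25; y = λ·(21 - 25) - 13 ≡ 15. → (25, 15)
4Q: (25, 15) + (3, 28). λ = (28 - 15)/(3 - 25) ≡ 13/15 mod 37. 15⁻¹ ≡ 5 (mod 37), so λ ≡ 28.
  x = λ² - 25 - 3 = 784 - 28 ≡ 16; y = λ·(25 - 16) - 15 ≡ 15. → (16, 15)
5Q: (16, 15) + (3, 28). λ = (28 - 15)/(3 - 16) ≡ 13/24 mod 37. 24⁻¹ ≡ 17 (mod 37) since 24·17 = 408 ≡ 1, so λ ≡ 36.
  x = λ² - 16 - 3 = 1296 - 19 ≡ 19; y = λ·(16 - 19) - 15 ≡ 25. → (19, 25)
6Q: (19, 25) + (3, 28). λ = (28 - 25)/(3 - 19) ≡ 3/21 mod 37. 21⁻¹ ≡ 30 (mod 37) since 21·30 = 630 ≡ 1, so λ ≡ 16.
  x = λ² - 19 - 3 = 256 - 22 ≡ 12; y = λ·(19 - 12) - 25 ≡ 13. → (12, 13)

(12, 13)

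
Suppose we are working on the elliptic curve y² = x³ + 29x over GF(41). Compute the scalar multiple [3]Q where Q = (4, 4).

(25, 27)

Repeated addition: build up to 3Q.
2Q: tangent at (4, 4): λ = (3·4² + 29)/(2·4) ≡ 36/8. 8⁻¹ ≡ 36 (mod 41), so λ ≡ 36·36 ≡ 25.
  x = λ² - 4 - 4 = 625 - 8 ≡ 2; y = λ·(4 - 2) - 4 ≡ 5. → (2, 5)
3Q: (2, 5) + (4, 4). λ = (4 - 5)/(4 - 2) ≡ 40/2 mod 41. 2⁻¹ ≡ 21 (mod 41), so λ ≡ 20.
  x = λ² - 2 - 4 = 400 - 6 ≡ 25; y = λ·(2 - 25) - 5 ≡ 27. → (25, 27)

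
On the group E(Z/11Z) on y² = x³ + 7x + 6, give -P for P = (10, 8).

-(10, 8) = (10, -8 mod 11) = (10, 3).

(10, 3)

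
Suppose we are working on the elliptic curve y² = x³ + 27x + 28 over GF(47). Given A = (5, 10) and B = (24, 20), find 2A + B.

First 2A:
Repeated addition: build up to 2A.
2A: tangent at (5, 10): λ = (3·5² + 27)/(2·10) ≡ 8/20. 20⁻¹ ≡ 40 (mod 47), so λ ≡ 8·40 ≡ 38.
  x = λ² - 5 - 5 = 1444 - 10 ≡ 24; y = λ·(5 - 24) - 10 ≡ 20. → (24, 20)
2A = (24, 20).
Finally 2A + B:
tangent at (24, 20): λ = (3·24² + 27)/(2·20) ≡ 16/40. 40⁻¹ ≡ 20 (mod 47) since 40·20 = 800 ≡ 1, so λ ≡ 16·20 ≡ 38.
  x = λ² - 24 - 24 = 1444 - 48 ≡ 33; y = λ·(24 - 33) - 20 ≡ 14. → (33, 14)

(33, 14)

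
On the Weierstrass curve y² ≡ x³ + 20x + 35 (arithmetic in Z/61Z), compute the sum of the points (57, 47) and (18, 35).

(11, 0)

(57, 47) + (18, 35). λ = (35 - 47)/(18 - 57) ≡ 49/22 mod 61. 22⁻¹ ≡ 25 (mod 61), so λ ≡ 5.
  x = λ² - 57 - 18 = 25 - 75 ≡ 11; y = λ·(57 - 11) - 47 ≡ 0. → (11, 0)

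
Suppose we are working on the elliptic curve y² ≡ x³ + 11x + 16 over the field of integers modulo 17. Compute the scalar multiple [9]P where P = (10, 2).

Double-and-add on 9 = (1001)₂. Start with P = (10, 2) for the leading 1-bit.
double: tangent at (10, 2): λ = (3·10² + 11)/(2·2) ≡ 5/4. 4⁻¹ ≡ 13 (mod 17), so λ ≡ 5·13 ≡ 14.
  x = λ² - 10 - 10 = 196 - 20 ≡ 6; y = λ·(10 - 6) - 2 ≡ 3. → (6, 3)
double: tangent at (6, 3): λ = (3·6² + 11)/(2·3) ≡ 0/6. 6⁻¹ ≡ 3 (mod 17), so λ ≡ 0·3 ≡ 0.
  x = λ² - 6 - 6 = 0 - 12 ≡ 5; y = λ·(6 - 5) - 3 ≡ 14. → (5, 14)
double: tangent at (5, 14): λ = (3·5² + 11)/(2·14) ≡ 1/11. 11⁻¹ ≡ 14 (mod 17) since 11·14 = 154 ≡ 1, so λ ≡ 1·14 ≡ 14.
  x = λ² - 5 - 5 = 196 - 10 ≡ 16; y = λ·(5 - 16) - 14 ≡ 2. → (16, 2)
add P: (16, 2) + (10, 2). λ = (2 - 2)/(10 - 16) ≡ 0/11 mod 17. 11⁻¹ ≡ 14 (mod 17) since 11·14 = 154 ≡ 1, so λ ≡ 0.
  x = λ² - 16 - 10 = 0 - 26 ≡ 8; y = λ·(16 - 8) - 2 ≡ 15. → (8, 15)

(8, 15)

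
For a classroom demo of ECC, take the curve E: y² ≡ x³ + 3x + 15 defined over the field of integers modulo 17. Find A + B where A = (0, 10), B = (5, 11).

(10, 5)

(0, 10) + (5, 11). λ = (11 - 10)/(5 - 0) ≡ 1/5 mod 17. 5⁻¹ ≡ 7 (mod 17) since 5·7 = 35 ≡ 1, so λ ≡ 7.
  x = λ² - 0 - 5 = 49 - 5 ≡ 10; y = λ·(0 - 10) - 10 ≡ 5. → (10, 5)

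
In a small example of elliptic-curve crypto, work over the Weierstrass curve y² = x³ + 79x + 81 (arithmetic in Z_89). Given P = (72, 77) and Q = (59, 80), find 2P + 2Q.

(78, 62)

First 2P:
Repeated addition: build up to 2P.
2P: tangent at (72, 77): λ = (3·72² + 79)/(2·77) ≡ 56/65. 65⁻¹ ≡ 63 (mod 89), so λ ≡ 56·63 ≡ 57.
  x = λ² - 72 - 72 = 3249 - 144 ≡ 79; y = λ·(72 - 79) - 77 ≡ 58. → (79, 58)
2P = (79, 58).
Next 2Q:
Repeated addition: build up to 2Q.
2Q: tangent at (59, 80): λ = (3·59² + 79)/(2·80) ≡ 20/71. 71⁻¹ ≡ 84 (mod 89) since 71·84 = 5964 ≡ 1, so λ ≡ 20·84 ≡ 78.
  x = λ² - 59 - 59 = 6084 - 118 ≡ 3; y = λ·(59 - 3) - 80 ≡ 16. → (3, 16)
2Q = (3, 16).
Finally 2P + 2Q:
(79, 58) + (3, 16). λ = (16 - 58)/(3 - 79) ≡ 47/13 mod 89. 13⁻¹ ≡ 48 (mod 89), so λ ≡ 31.
  x = λ² - 79 - 3 = 961 - 82 ≡ 78; y = λ·(79 - 78) - 58 ≡ 62. → (78, 62)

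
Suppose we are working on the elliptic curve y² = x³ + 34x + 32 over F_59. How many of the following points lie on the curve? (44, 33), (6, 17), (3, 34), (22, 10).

1

(44, 33): 33² ≡ 27, rhs ≡ 41 → off.
(6, 17): 17² ≡ 53, rhs ≡ 39 → off.
(3, 34): 34² ≡ 35, rhs ≡ 43 → off.
(22, 10): 10² ≡ 41, rhs ≡ 41 → on.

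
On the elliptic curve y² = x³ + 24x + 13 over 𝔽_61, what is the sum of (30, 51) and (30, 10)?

O

The two points share x = 30 and their y-coordinates satisfy 51 + 10 ≡ 0 (mod 61), so they are inverses. Their sum is ∞.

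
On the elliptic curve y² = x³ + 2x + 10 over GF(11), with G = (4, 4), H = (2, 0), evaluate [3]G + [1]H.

First 3G:
Repeated addition: build up to 3G.
2G: tangent at (4, 4): λ = (3·4² + 2)/(2·4) ≡ 6/8. 8⁻¹ ≡ 7 (mod 11), so λ ≡ 6·7 ≡ 9.
  x = λ² - 4 - 4 = 81 - 8 ≡ 7; y = λ·(4 - 7) - 4 ≡ 2. → (7, 2)
3G: (7, 2) + (4, 4). λ = (4 - 2)/(4 - 7) ≡ 2/8 mod 11. 8⁻¹ ≡ 7 (mod 11) since 8·7 = 56 ≡ 1, so λ ≡ 3.
  x = λ² - 7 - 4 = 9 - 11 ≡ 9; y = λ·(7 - 9) - 2 ≡ 3. → (9, 3)
3G = (9, 3).
Finally 3G + H:
(9, 3) + (2, 0). λ = (0 - 3)/(2 - 9) ≡ 8/4 mod 11. 4⁻¹ ≡ 3 (mod 11) since 4·3 = 12 ≡ 1, so λ ≡ 2.
  x = λ² - 9 - 2 = 4 - 11 ≡ 4; y = λ·(9 - 4) - 3 ≡ 7. → (4, 7)

(4, 7)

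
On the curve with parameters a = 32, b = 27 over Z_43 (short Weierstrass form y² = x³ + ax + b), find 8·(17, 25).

(1, 24)

Write Q = (17, 25).
Double-and-add on 8 = (1000)₂. Start with Q = (17, 25) for the leading 1-bit.
double: tangent at (17, 25): λ = (3·17² + 32)/(2·25) ≡ 39/7. 7⁻¹ ≡ 37 (mod 43) since 7·37 = 259 ≡ 1, so λ ≡ 39·37 ≡ 24.
  x = λ² - 17 - 17 = 576 - 34 ≡ 26; y = λ·(17 - 26) - 25 ≡ 17. → (26, 17)
double: tangent at (26, 17): λ = (3·26² + 32)/(2·17) ≡ 39/34. 34⁻¹ ≡ 19 (mod 43) since 34·19 = 646 ≡ 1, so λ ≡ 39·19 ≡ 10.
  x = λ² - 26 - 26 = 100 - 52 ≡ 5; y = λ·(26 - 5) - 17 ≡ 21. → (5, 21)
double: tangent at (5, 21): λ = (3·5² + 32)/(2·21) ≡ 21/42. 42⁻¹ ≡ 42 (mod 43) since 42·42 = 1764 ≡ 1, so λ ≡ 21·42 ≡ 22.
  x = λ² - 5 - 5 = 484 - 10 ≡ 1; y = λ·(5 - 1) - 21 ≡ 24. → (1, 24)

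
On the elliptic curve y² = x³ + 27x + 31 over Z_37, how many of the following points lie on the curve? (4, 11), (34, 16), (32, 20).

(4, 11): 11² ≡ 10, rhs ≡ 18 → off.
(34, 16): 16² ≡ 34, rhs ≡ 34 → on.
(32, 20): 20² ≡ 30, rhs ≡ 30 → on.

2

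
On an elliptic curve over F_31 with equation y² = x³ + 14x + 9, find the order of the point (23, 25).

2P: tangent at (23, 25): λ = (3·23² + 14)/(2·25) ≡ 20/19. 19⁻¹ ≡ 18 (mod 31), so λ ≡ 20·18 ≡ 19.
  x = λ² - 23 - 23 = 361 - 46 ≡ 5; y = λ·(23 - 5) - 25 ≡ 7. → (5, 7)
3P: (5, 7) + (23, 25). λ = (25 - 7)/(23 - 5) ≡ 18/18 mod 31. 18⁻¹ ≡ 19 (mod 31), so λ ≡ 1.
  x = λ² - 5 - 23 = 1 - 28 ≡ 4; y = λ·(5 - 4) - 7 ≡ 25. → (4, 25)
4P: (4, 25) + (23, 25). λ = (25 - 25)/(23 - 4) ≡ 0/19 mod 31. 19⁻¹ ≡ 18 (mod 31), so λ ≡ 0.
  x = λ² - 4 - 23 = 0 - 27 ≡ 4; y = λ·(4 - 4) - 25 ≡ 6. → (4, 6)
5P: (4, 6) + (23, 25). λ = (25 - 6)/(23 - 4) ≡ 19/19 mod 31. 19⁻¹ ≡ 18 (mod 31), so λ ≡ 1.
  x = λ² - 4 - 23 = 1 - 27 ≡ 5; y = λ·(4 - 5) - 6 ≡ 24. → (5, 24)
6P: (5, 24) + (23, 25). λ = (25 - 24)/(23 - 5) ≡ 1/18 mod 31. 18⁻¹ ≡ 19 (mod 31), so λ ≡ 19.
  x = λ² - 5 - 23 = 361 - 28 ≡ 23; y = λ·(5 - 23) - 24 ≡ 6. → (23, 6)
7P: (23, 6) + (23, 25): same x and y₁ ≡ -y₂, so the sum is the point at infinity.
7P = the point at infinity, so the order is 7.

7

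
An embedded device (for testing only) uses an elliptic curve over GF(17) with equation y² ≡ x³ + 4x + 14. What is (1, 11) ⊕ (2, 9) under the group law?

(1, 6)

(1, 11) + (2, 9). λ = (9 - 11)/(2 - 1) ≡ 15/1 mod 17. 1⁻¹ ≡ 1 (mod 17), so λ ≡ 15.
  x = λ² - 1 - 2 = 225 - 3 ≡ 1; y = λ·(1 - 1) - 11 ≡ 6. → (1, 6)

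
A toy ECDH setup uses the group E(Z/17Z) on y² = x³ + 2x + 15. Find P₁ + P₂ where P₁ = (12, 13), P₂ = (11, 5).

(7, 10)

(12, 13) + (11, 5). λ = (5 - 13)/(11 - 12) ≡ 9/16 mod 17. 16⁻¹ ≡ 16 (mod 17), so λ ≡ 8.
  x = λ² - 12 - 11 = 64 - 23 ≡ 7; y = λ·(12 - 7) - 13 ≡ 10. → (7, 10)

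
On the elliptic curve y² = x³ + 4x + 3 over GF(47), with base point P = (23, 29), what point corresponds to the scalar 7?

(30, 2)

Repeated addition: build up to 7P.
2P: tangent at (23, 29): λ = (3·23² + 4)/(2·29) ≡ 40/11. 11⁻¹ ≡ 30 (mod 47), so λ ≡ 40·30 ≡ 25.
  x = λ² - 23 - 23 = 625 - 46 ≡ 15; y = λ·(23 - 15) - 29 ≡ 30. → (15, 30)
3P: (15, 30) + (23, 29). λ = (29 - 30)/(23 - 15) ≡ 46/8 mod 47. 8⁻¹ ≡ 6 (mod 47) since 8·6 = 48 ≡ 1, so λ ≡ 41.
  x = λ² - 15 - 23 = 1681 - 38 ≡ 45; y = λ·(15 - 45) - 30 ≡ 9. → (45, 9)
4P: (45, 9) + (23, 29). λ = (29 - 9)/(23 - 45) ≡ 20/25 mod 47. 25⁻¹ ≡ 32 (mod 47), so λ ≡ 29.
  x = λ² - 45 - 23 = 841 - 68 ≡ 21; y = λ·(45 - 21) - 9 ≡ 29. → (21, 29)
5P: (21, 29) + (23, 29). λ = (29 - 29)/(23 - 21) ≡ 0/2 mod 47. 2⁻¹ ≡ 24 (mod 47) since 2·24 = 48 ≡ 1, so λ ≡ 0.
  x = λ² - 21 - 23 = 0 - 44 ≡ 3; y = λ·(21 - 3) - 29 ≡ 18. → (3, 18)
6P: (3, 18) + (23, 29). λ = (29 - 18)/(23 - 3) ≡ 11/20 mod 47. 20⁻¹ ≡ 40 (mod 47) since 20·40 = 800 ≡ 1, so λ ≡ 17.
  x = λ² - 3 - 23 = 289 - 26 ≡ 28; y = λ·(3 - 28) - 18 ≡ 27. → (28, 27)
7P: (28, 27) + (23, 29). λ = (29 - 27)/(23 - 28) ≡ 2/42 mod 47. 42⁻¹ ≡ 28 (mod 47), so λ ≡ 9.
  x = λ² - 28 - 23 = 81 - 51 ≡ 30; y = λ·(28 - 30) - 27 ≡ 2. → (30, 2)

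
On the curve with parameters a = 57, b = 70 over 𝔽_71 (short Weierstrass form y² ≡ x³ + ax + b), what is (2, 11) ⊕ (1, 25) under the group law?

(2, 11) + (1, 25). λ = (25 - 11)/(1 - 2) ≡ 14/70 mod 71. 70⁻¹ ≡ 70 (mod 71), so λ ≡ 57.
  x = λ² - 2 - 1 = 3249 - 3 ≡ 51; y = λ·(2 - 51) - 11 ≡ 36. → (51, 36)

(51, 36)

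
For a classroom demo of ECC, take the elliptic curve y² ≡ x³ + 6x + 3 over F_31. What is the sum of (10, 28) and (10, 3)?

The two points share x = 10 and their y-coordinates satisfy 28 + 3 ≡ 0 (mod 31), so they are inverses. Their sum is ∞.

O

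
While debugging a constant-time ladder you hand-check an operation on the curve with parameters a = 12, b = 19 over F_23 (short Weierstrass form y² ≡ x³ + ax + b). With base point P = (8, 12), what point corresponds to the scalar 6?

(20, 5)

Repeated addition: build up to 6P.
2P: tangent at (8, 12): λ = (3·8² + 12)/(2·12) ≡ 20/1. 1⁻¹ ≡ 1 (mod 23) since 1·1 = 1 ≡ 1, so λ ≡ 20·1 ≡ 20.
  x = λ² - 8 - 8 = 400 - 16 ≡ 16; y = λ·(8 - 16) - 12 ≡ 12. → (16, 12)
3P: (16, 12) + (8, 12). λ = (12 - 12)/(8 - 16) ≡ 0/15 mod 23. 15⁻¹ ≡ 20 (mod 23), so λ ≡ 0.
  x = λ² - 16 - 8 = 0 - 24 ≡ 22; y = λ·(16 - 22) - 12 ≡ 11. → (22, 11)
4P: (22, 11) + (8, 12). λ = (12 - 11)/(8 - 22) ≡ 1/9 mod 23. 9⁻¹ ≡ 18 (mod 23), so λ ≡ 18.
  x = λ² - 22 - 8 = 324 - 30 ≡ 18; y = λ·(22 - 18) - 11 ≡ 15. → (18, 15)
5P: (18, 15) + (8, 12). λ = (12 - 15)/(8 - 18) ≡ 20/13 mod 23. 13⁻¹ ≡ 16 (mod 23), so λ ≡ 21.
  x = λ² - 18 - 8 = 441 - 26 ≡ 1; y = λ·(18 - 1) - 15 ≡ 20. → (1, 20)
6P: (1, 20) + (8, 12). λ = (12 - 20)/(8 - 1) ≡ 15/7 mod 23. 7⁻¹ ≡ 10 (mod 23), so λ ≡ 12.
  x = λ² - 1 - 8 = 144 - 9 ≡ 20; y = λ·(1 - 20) - 20 ≡ 5. → (20, 5)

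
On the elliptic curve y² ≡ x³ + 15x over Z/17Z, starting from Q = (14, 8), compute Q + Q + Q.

(5, 8)

Repeated addition: build up to 3Q.
2Q: tangent at (14, 8): λ = (3·14² + 15)/(2·8) ≡ 8/16. 16⁻¹ ≡ 16 (mod 17) since 16·16 = 256 ≡ 1, so λ ≡ 8·16 ≡ 9.
  x = λ² - 14 - 14 = 81 - 28 ≡ 2; y = λ·(14 - 2) - 8 ≡ 15. → (2, 15)
3Q: (2, 15) + (14, 8). λ = (8 - 15)/(14 - 2) ≡ 10/12 mod 17. 12⁻¹ ≡ 10 (mod 17), so λ ≡ 15.
  x = λ² - 2 - 14 = 225 - 16 ≡ 5; y = λ·(2 - 5) - 15 ≡ 8. → (5, 8)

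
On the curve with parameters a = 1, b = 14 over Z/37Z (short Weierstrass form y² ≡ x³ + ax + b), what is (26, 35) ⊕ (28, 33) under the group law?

(21, 34)

(26, 35) + (28, 33). λ = (33 - 35)/(28 - 26) ≡ 35/2 mod 37. 2⁻¹ ≡ 19 (mod 37) since 2·19 = 38 ≡ 1, so λ ≡ 36.
  x = λ² - 26 - 28 = 1296 - 54 ≡ 21; y = λ·(26 - 21) - 35 ≡ 34. → (21, 34)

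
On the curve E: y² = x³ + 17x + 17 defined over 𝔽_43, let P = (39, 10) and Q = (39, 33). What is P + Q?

The two points share x = 39 and their y-coordinates satisfy 10 + 33 ≡ 0 (mod 43), so they are inverses. Their sum is the point at infinity.

O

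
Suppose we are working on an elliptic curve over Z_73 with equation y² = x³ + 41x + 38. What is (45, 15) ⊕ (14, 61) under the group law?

(20, 68)

(45, 15) + (14, 61). λ = (61 - 15)/(14 - 45) ≡ 46/42 mod 73. 42⁻¹ ≡ 40 (mod 73) since 42·40 = 1680 ≡ 1, so λ ≡ 15.
  x = λ² - 45 - 14 = 225 - 59 ≡ 20; y = λ·(45 - 20) - 15 ≡ 68. → (20, 68)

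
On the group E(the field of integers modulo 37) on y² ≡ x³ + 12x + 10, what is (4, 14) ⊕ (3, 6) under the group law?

(4, 14) + (3, 6). λ = (6 - 14)/(3 - 4) ≡ 29/36 mod 37. 36⁻¹ ≡ 36 (mod 37) since 36·36 = 1296 ≡ 1, so λ ≡ 8.
  x = λ² - 4 - 3 = 64 - 7 ≡ 20; y = λ·(4 - 20) - 14 ≡ 6. → (20, 6)

(20, 6)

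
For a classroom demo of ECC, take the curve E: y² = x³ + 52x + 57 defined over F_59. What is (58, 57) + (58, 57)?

(3, 57)

tangent at (58, 57): λ = (3·58² + 52)/(2·57) ≡ 55/55. 55⁻¹ ≡ 44 (mod 59) since 55·44 = 2420 ≡ 1, so λ ≡ 55·44 ≡ 1.
  x = λ² - 58 - 58 = 1 - 116 ≡ 3; y = λ·(58 - 3) - 57 ≡ 57. → (3, 57)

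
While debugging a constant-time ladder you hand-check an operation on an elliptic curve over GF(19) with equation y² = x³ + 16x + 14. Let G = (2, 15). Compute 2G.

(13, 14)

tangent at (2, 15): λ = (3·2² + 16)/(2·15) ≡ 9/11. 11⁻¹ ≡ 7 (mod 19), so λ ≡ 9·7 ≡ 6.
  x = λ² - 2 - 2 = 36 - 4 ≡ 13; y = λ·(2 - 13) - 15 ≡ 14. → (13, 14)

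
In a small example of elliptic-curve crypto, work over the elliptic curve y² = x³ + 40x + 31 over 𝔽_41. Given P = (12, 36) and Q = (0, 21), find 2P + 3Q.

(13, 1)

First 2P:
Repeated addition: build up to 2P.
2P: tangent at (12, 36): λ = (3·12² + 40)/(2·36) ≡ 21/31. 31⁻¹ ≡ 4 (mod 41), so λ ≡ 21·4 ≡ 2.
  x = λ² - 12 - 12 = 4 - 24 ≡ 21; y = λ·(12 - 21) - 36 ≡ 28. → (21, 28)
2P = (21, 28).
Next 3Q:
Repeated addition: build up to 3Q.
2Q: tangent at (0, 21): λ = (3·0² + 40)/(2·21) ≡ 40/1. 1⁻¹ ≡ 1 (mod 41), so λ ≡ 40·1 ≡ 40.
  x = λ² - 0 - 0 = 1600 - 0 ≡ 1; y = λ·(0 - 1) - 21 ≡ 21. → (1, 21)
3Q: (1, 21) + (0, 21). λ = (21 - 21)/(0 - 1) ≡ 0/40 mod 41. 40⁻¹ ≡ 40 (mod 41), so λ ≡ 0.
  x = λ² - 1 - 0 = 0 - 1 ≡ 40; y = λ·(1 - 40) - 21 ≡ 20. → (40, 20)
3Q = (40, 20).
Finally 2P + 3Q:
(21, 28) + (40, 20). λ = (20 - 28)/(40 - 21) ≡ 33/19 mod 41. 19⁻¹ ≡ 13 (mod 41) since 19·13 = 247 ≡ 1, so λ ≡ 19.
  x = λ² - 21 - 40 = 361 - 61 ≡ 13; y = λ·(21 - 13) - 28 ≡ 1. → (13, 1)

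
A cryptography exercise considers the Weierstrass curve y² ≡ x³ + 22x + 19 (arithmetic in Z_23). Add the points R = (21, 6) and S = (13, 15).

(5, 22)

(21, 6) + (13, 15). λ = (15 - 6)/(13 - 21) ≡ 9/15 mod 23. 15⁻¹ ≡ 20 (mod 23), so λ ≡ 19.
  x = λ² - 21 - 13 = 361 - 34 ≡ 5; y = λ·(21 - 5) - 6 ≡ 22. → (5, 22)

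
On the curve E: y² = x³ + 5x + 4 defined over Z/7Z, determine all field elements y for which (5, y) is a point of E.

x³ + 5x + 4 = 154 ≡ 0 (mod 7).
Only y = 0 satisfies y² ≡ 0.

0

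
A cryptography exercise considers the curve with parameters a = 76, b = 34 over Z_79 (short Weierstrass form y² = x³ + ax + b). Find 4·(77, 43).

(2, 6)

Write G = (77, 43).
Double-and-add on 4 = (100)₂. Start with G = (77, 43) for the leading 1-bit.
double: tangent at (77, 43): λ = (3·77² + 76)/(2·43) ≡ 9/7. 7⁻¹ ≡ 34 (mod 79), so λ ≡ 9·34 ≡ 69.
  x = λ² - 77 - 77 = 4761 - 154 ≡ 25; y = λ·(77 - 25) - 43 ≡ 69. → (25, 69)
double: tangent at (25, 69): λ = (3·25² + 76)/(2·69) ≡ 55/59. 59⁻¹ ≡ 75 (mod 79), so λ ≡ 55·75 ≡ 17.
  x = λ² - 25 - 25 = 289 - 50 ≡ 2; y = λ·(25 - 2) - 69 ≡ 6. → (2, 6)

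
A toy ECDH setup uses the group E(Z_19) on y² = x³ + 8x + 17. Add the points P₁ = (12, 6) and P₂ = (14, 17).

(12, 6) + (14, 17). λ = (17 - 6)/(14 - 12) ≡ 11/2 mod 19. 2⁻¹ ≡ 10 (mod 19), so λ ≡ 15.
  x = λ² - 12 - 14 = 225 - 26 ≡ 9; y = λ·(12 - 9) - 6 ≡ 1. → (9, 1)

(9, 1)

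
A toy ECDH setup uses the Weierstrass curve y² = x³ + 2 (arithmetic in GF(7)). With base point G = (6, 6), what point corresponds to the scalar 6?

Repeated addition: build up to 6G.
2G: tangent at (6, 6): λ = (3·6² + 0)/(2·6) ≡ 3/5. 5⁻¹ ≡ 3 (mod 7) since 5·3 = 15 ≡ 1, so λ ≡ 3·3 ≡ 2.
  x = λ² - 6 - 6 = 4 - 12 ≡ 6; y = λ·(6 - 6) - 6 ≡ 1. → (6, 1)
3G: (6, 1) + (6, 6): same x and y₁ ≡ -y₂, so the sum is 𝒪.
4G: 𝒪 + (6, 6) = (6, 6) (identity).
5G: tangent at (6, 6): λ = (3·6² + 0)/(2·6) ≡ 3/5. 5⁻¹ ≡ 3 (mod 7), so λ ≡ 3·3 ≡ 2.
  x = λ² - 6 - 6 = 4 - 12 ≡ 6; y = λ·(6 - 6) - 6 ≡ 1. → (6, 1)
6G: (6, 1) + (6, 6): same x and y₁ ≡ -y₂, so the sum is 𝒪.

O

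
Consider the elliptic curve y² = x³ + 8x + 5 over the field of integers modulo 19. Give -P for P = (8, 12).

(8, 7)

-(8, 12) = (8, -12 mod 19) = (8, 7).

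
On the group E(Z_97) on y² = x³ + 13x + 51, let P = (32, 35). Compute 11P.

Double-and-add on 11 = (1011)₂. Start with P = (32, 35) for the leading 1-bit.
double: tangent at (32, 35): λ = (3·32² + 13)/(2·35) ≡ 78/70. 70⁻¹ ≡ 79 (mod 97) since 70·79 = 5530 ≡ 1, so λ ≡ 78·79 ≡ 51.
  x = λ² - 32 - 32 = 2601 - 64 ≡ 15; y = λ·(32 - 15) - 35 ≡ 56. → (15, 56)
double: tangent at (15, 56): λ = (3·15² + 13)/(2·56) ≡ 9/15. 15⁻¹ ≡ 13 (mod 97), so λ ≡ 9·13 ≡ 20.
  x = λ² - 15 - 15 = 400 - 30 ≡ 79; y = λ·(15 - 79) - 56 ≡ 22. → (79, 22)
add P: (79, 22) + (32, 35). λ = (35 - 22)/(32 - 79) ≡ 13/50 mod 97. 50⁻¹ ≡ 33 (mod 97), so λ ≡ 41.
  x = λ² - 79 - 32 = 1681 - 111 ≡ 18; y = λ·(79 - 18) - 22 ≡ 54. → (18, 54)
double: tangent at (18, 54): λ = (3·18² + 13)/(2·54) ≡ 15/11. 11⁻¹ ≡ 53 (mod 97), so λ ≡ 15·53 ≡ 19.
  x = λ² - 18 - 18 = 361 - 36 ≡ 34; y = λ·(18 - 34) - 54 ≡ 30. → (34, 30)
add P: (34, 30) + (32, 35). λ = (35 - 30)/(32 - 34) ≡ 5/95 mod 97. 95⁻¹ ≡ 48 (mod 97), so λ ≡ 46.
  x = λ² - 34 - 32 = 2116 - 66 ≡ 13; y = λ·(34 - 13) - 30 ≡ 63. → (13, 63)

(13, 63)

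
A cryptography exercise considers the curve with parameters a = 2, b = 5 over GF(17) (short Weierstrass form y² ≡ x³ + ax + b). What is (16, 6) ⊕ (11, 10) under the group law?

(16, 6) + (11, 10). λ = (10 - 6)/(11 - 16) ≡ 4/12 mod 17. 12⁻¹ ≡ 10 (mod 17) since 12·10 = 120 ≡ 1, so λ ≡ 6.
  x = λ² - 16 - 11 = 36 - 27 ≡ 9; y = λ·(16 - 9) - 6 ≡ 2. → (9, 2)

(9, 2)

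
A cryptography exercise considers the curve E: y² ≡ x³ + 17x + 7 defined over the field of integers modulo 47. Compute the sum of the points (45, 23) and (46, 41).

(45, 24)

(45, 23) + (46, 41). λ = (41 - 23)/(46 - 45) ≡ 18/1 mod 47. 1⁻¹ ≡ 1 (mod 47), so λ ≡ 18.
  x = λ² - 45 - 46 = 324 - 91 ≡ 45; y = λ·(45 - 45) - 23 ≡ 24. → (45, 24)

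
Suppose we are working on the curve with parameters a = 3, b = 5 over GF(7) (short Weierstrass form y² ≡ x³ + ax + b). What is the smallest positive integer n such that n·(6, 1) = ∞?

7

2P: tangent at (6, 1): λ = (3·6² + 3)/(2·1) ≡ 6/2. 2⁻¹ ≡ 4 (mod 7) since 2·4 = 8 ≡ 1, so λ ≡ 6·4 ≡ 3.
  x = λ² - 6 - 6 = 9 - 12 ≡ 4; y = λ·(6 - 4) - 1 ≡ 5. → (4, 5)
3P: (4, 5) + (6, 1). λ = (1 - 5)/(6 - 4) ≡ 3/2 mod 7. 2⁻¹ ≡ 4 (mod 7) since 2·4 = 8 ≡ 1, so λ ≡ 5.
  x = λ² - 4 - 6 = 25 - 10 ≡ 1; y = λ·(4 - 1) - 5 ≡ 3. → (1, 3)
4P: (1, 3) + (6, 1). λ = (1 - 3)/(6 - 1) ≡ 5/5 mod 7. 5⁻¹ ≡ 3 (mod 7) since 5·3 = 15 ≡ 1, so λ ≡ 1.
  x = λ² - 1 - 6 = 1 - 7 ≡ 1; y = λ·(1 - 1) - 3 ≡ 4. → (1, 4)
5P: (1, 4) + (6, 1). λ = (1 - 4)/(6 - 1) ≡ 4/5 mod 7. 5⁻¹ ≡ 3 (mod 7), so λ ≡ 5.
  x = λ² - 1 - 6 = 25 - 7 ≡ 4; y = λ·(1 - 4) - 4 ≡ 2. → (4, 2)
6P: (4, 2) + (6, 1). λ = (1 - 2)/(6 - 4) ≡ 6/2 mod 7. 2⁻¹ ≡ 4 (mod 7), so λ ≡ 3.
  x = λ² - 4 - 6 = 9 - 10 ≡ 6; y = λ·(4 - 6) - 2 ≡ 6. → (6, 6)
7P: (6, 6) + (6, 1): same x and y₁ ≡ -y₂, so the sum is ∞.
7P = ∞, so the order is 7.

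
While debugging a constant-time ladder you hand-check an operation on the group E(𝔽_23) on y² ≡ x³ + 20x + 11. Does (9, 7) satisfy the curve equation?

no

y² = 7² ≡ 3; x³ + 20x + 11 = 920 ≡ 0 (mod 23). 3 ≠ 0.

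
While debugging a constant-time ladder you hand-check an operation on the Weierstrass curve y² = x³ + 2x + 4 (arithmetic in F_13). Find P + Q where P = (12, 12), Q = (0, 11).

(2, 4)

(12, 12) + (0, 11). λ = (11 - 12)/(0 - 12) ≡ 12/1 mod 13. 1⁻¹ ≡ 1 (mod 13), so λ ≡ 12.
  x = λ² - 12 - 0 = 144 - 12 ≡ 2; y = λ·(12 - 2) - 12 ≡ 4. → (2, 4)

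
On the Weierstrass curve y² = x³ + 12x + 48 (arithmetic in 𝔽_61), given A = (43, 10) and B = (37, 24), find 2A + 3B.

First 2A:
Repeated addition: build up to 2A.
2A: tangent at (43, 10): λ = (3·43² + 12)/(2·10) ≡ 8/20. 20⁻¹ ≡ 58 (mod 61), so λ ≡ 8·58 ≡ 37.
  x = λ² - 43 - 43 = 1369 - 86 ≡ 2; y = λ·(43 - 2) - 10 ≡ 43. → (2, 43)
2A = (2, 43).
Next 3B:
Repeated addition: build up to 3B.
2B: tangent at (37, 24): λ = (3·37² + 12)/(2·24) ≡ 32/48. 48⁻¹ ≡ 14 (mod 61), so λ ≡ 32·14 ≡ 21.
  x = λ² - 37 - 37 = 441 - 74 ≡ 1; y = λ·(37 - 1) - 24 ≡ 0. → (1, 0)
3B: (1, 0) + (37, 24). λ = (24 - 0)/(37 - 1) ≡ 24/36 mod 61. 36⁻¹ ≡ 39 (mod 61), so λ ≡ 21.
  x = λ² - 1 - 37 = 441 - 38 ≡ 37; y = λ·(1 - 37) - 0 ≡ 37. → (37, 37)
3B = (37, 37).
Finally 2A + 3B:
(2, 43) + (37, 37). λ = (37 - 43)/(37 - 2) ≡ 55/35 mod 61. 35⁻¹ ≡ 7 (mod 61), so λ ≡ 19.
  x = λ² - 2 - 37 = 361 - 39 ≡ 17; y = λ·(2 - 17) - 43 ≡ 38. → (17, 38)

(17, 38)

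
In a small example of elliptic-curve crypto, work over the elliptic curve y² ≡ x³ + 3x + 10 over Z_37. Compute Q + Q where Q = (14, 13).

tangent at (14, 13): λ = (3·14² + 3)/(2·13) ≡ 36/26. 26⁻¹ ≡ 10 (mod 37) since 26·10 = 260 ≡ 1, so λ ≡ 36·10 ≡ 27.
  x = λ² - 14 - 14 = 729 - 28 ≡ 35; y = λ·(14 - 35) - 13 ≡ 12. → (35, 12)

(35, 12)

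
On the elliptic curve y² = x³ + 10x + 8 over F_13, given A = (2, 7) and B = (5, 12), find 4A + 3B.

(5, 1)

First 4A:
Double-and-add on 4 = (100)₂. Start with A = (2, 7) for the leading 1-bit.
double: tangent at (2, 7): λ = (3·2² + 10)/(2·7) ≡ 9/1. 1⁻¹ ≡ 1 (mod 13), so λ ≡ 9·1 ≡ 9.
  x = λ² - 2 - 2 = 81 - 4 ≡ 12; y = λ·(2 - 12) - 7 ≡ 7. → (12, 7)
double: tangent at (12, 7): λ = (3·12² + 10)/(2·7) ≡ 0/1. 1⁻¹ ≡ 1 (mod 13) since 1·1 = 1 ≡ 1, so λ ≡ 0·1 ≡ 0.
  x = λ² - 12 - 12 = 0 - 24 ≡ 2; y = λ·(12 - 2) - 7 ≡ 6. → (2, 6)
4A = (2, 6).
Next 3B:
Repeated addition: build up to 3B.
2B: tangent at (5, 12): λ = (3·5² + 10)/(2·12) ≡ 7/11. 11⁻¹ ≡ 6 (mod 13) since 11·6 = 66 ≡ 1, so λ ≡ 7·6 ≡ 3.
  x = λ² - 5 - 5 = 9 - 10 ≡ 12; y = λ·(5 - 12) - 12 ≡ 6. → (12, 6)
3B: (12, 6) + (5, 12). λ = (12 - 6)/(5 - 12) ≡ 6/6 mod 13. 6⁻¹ ≡ 11 (mod 13) since 6·11 = 66 ≡ 1, so λ ≡ 1.
  x = λ² - 12 - 5 = 1 - 17 ≡ 10; y = λ·(12 - 10) - 6 ≡ 9. → (10, 9)
3B = (10, 9).
Finally 4A + 3B:
(2, 6) + (10, 9). λ = (9 - 6)/(10 - 2) ≡ 3/8 mod 13. 8⁻¹ ≡ 5 (mod 13), so λ ≡ 2.
  x = λ² - 2 - 10 = 4 - 12 ≡ 5; y = λ·(2 - 5) - 6 ≡ 1. → (5, 1)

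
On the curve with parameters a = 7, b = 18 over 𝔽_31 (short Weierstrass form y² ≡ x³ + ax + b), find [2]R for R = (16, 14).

(30, 17)

tangent at (16, 14): λ = (3·16² + 7)/(2·14) ≡ 0/28. 28⁻¹ ≡ 10 (mod 31) since 28·10 = 280 ≡ 1, so λ ≡ 0·10 ≡ 0.
  x = λ² - 16 - 16 = 0 - 32 ≡ 30; y = λ·(16 - 30) - 14 ≡ 17. → (30, 17)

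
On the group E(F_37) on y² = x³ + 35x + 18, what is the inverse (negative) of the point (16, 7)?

-(16, 7) = (16, -7 mod 37) = (16, 30).

(16, 30)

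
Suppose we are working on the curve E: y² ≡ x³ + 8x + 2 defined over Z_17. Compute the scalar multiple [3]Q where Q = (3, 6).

Repeated addition: build up to 3Q.
2Q: tangent at (3, 6): λ = (3·3² + 8)/(2·6) ≡ 1/12. 12⁻¹ ≡ 10 (mod 17) since 12·10 = 120 ≡ 1, so λ ≡ 1·10 ≡ 10.
  x = λ² - 3 - 3 = 100 - 6 ≡ 9; y = λ·(3 - 9) - 6 ≡ 2. → (9, 2)
3Q: (9, 2) + (3, 6). λ = (6 - 2)/(3 - 9) ≡ 4/11 mod 17. 11⁻¹ ≡ 14 (mod 17) since 11·14 = 154 ≡ 1, so λ ≡ 5.
  x = λ² - 9 - 3 = 25 - 12 ≡ 13; y = λ·(9 - 13) - 2 ≡ 12. → (13, 12)

(13, 12)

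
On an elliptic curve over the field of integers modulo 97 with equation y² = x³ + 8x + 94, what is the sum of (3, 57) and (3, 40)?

The two points share x = 3 and their y-coordinates satisfy 57 + 40 ≡ 0 (mod 97), so they are inverses. Their sum is O.

O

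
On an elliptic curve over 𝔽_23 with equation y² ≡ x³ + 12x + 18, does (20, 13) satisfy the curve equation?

y² = 13² ≡ 8; x³ + 12x + 18 = 8258 ≡ 1 (mod 23). 8 ≠ 1.

no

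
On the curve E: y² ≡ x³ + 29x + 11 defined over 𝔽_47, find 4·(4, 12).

Write Q = (4, 12).
Repeated addition: build up to 4Q.
2Q: tangent at (4, 12): λ = (3·4² + 29)/(2·12) ≡ 30/24. 24⁻¹ ≡ 2 (mod 47), so λ ≡ 30·2 ≡ 13.
  x = λ² - 4 - 4 = 169 - 8 ≡ 20; y = λ·(4 - 20) - 12 ≡ 15. → (20, 15)
3Q: (20, 15) + (4, 12). λ = (12 - 15)/(4 - 20) ≡ 44/31 mod 47. 31⁻¹ ≡ 44 (mod 47), so λ ≡ 9.
  x = λ² - 20 - 4 = 81 - 24 ≡ 10; y = λ·(20 - 10) - 15 ≡ 28. → (10, 28)
4Q: (10, 28) + (4, 12). λ = (12 - 28)/(4 - 10) ≡ 31/41 mod 47. 41⁻¹ ≡ 39 (mod 47), so λ ≡ 34.
  x = λ² - 10 - 4 = 1156 - 14 ≡ 14; y = λ·(10 - 14) - 28 ≡ 24. → (14, 24)

(14, 24)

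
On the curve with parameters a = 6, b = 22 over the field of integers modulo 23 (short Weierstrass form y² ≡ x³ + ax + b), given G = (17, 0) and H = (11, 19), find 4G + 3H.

(4, 15)

First 4G:
Double-and-add on 4 = (100)₂. Start with G = (17, 0) for the leading 1-bit.
double: (17, 0) + (17, 0): same x and y₁ ≡ -y₂, so the sum is 𝒪.
double: 𝒪 + 𝒪 = 𝒪 (identity).
4G = 𝒪.
Next 3H:
Repeated addition: build up to 3H.
2H: tangent at (11, 19): λ = (3·11² + 6)/(2·19) ≡ 1/15. 15⁻¹ ≡ 20 (mod 23), so λ ≡ 1·20 ≡ 20.
  x = λ² - 11 - 11 = 400 - 22 ≡ 10; y = λ·(11 - 10) - 19 ≡ 1. → (10, 1)
3H: (10, 1) + (11, 19). λ = (19 - 1)/(11 - 10) ≡ 18/1 mod 23. 1⁻¹ ≡ 1 (mod 23), so λ ≡ 18.
  x = λ² - 10 - 11 = 324 - 21 ≡ 4; y = λ·(10 - 4) - 1 ≡ 15. → (4, 15)
3H = (4, 15).
Finally 4G + 3H:
𝒪 + (4, 15) = (4, 15) (identity).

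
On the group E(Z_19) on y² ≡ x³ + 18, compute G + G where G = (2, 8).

tangent at (2, 8): λ = (3·2² + 0)/(2·8) ≡ 12/16. 16⁻¹ ≡ 6 (mod 19) since 16·6 = 96 ≡ 1, so λ ≡ 12·6 ≡ 15.
  x = λ² - 2 - 2 = 225 - 4 ≡ 12; y = λ·(2 - 12) - 8 ≡ 13. → (12, 13)

(12, 13)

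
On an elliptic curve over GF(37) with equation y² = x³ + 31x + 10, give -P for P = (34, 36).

-(34, 36) = (34, -36 mod 37) = (34, 1).

(34, 1)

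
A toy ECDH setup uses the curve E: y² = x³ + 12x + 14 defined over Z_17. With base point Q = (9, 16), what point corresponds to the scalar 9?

(14, 11)

Repeated addition: build up to 9Q.
2Q: tangent at (9, 16): λ = (3·9² + 12)/(2·16) ≡ 0/15. 15⁻¹ ≡ 8 (mod 17) since 15·8 = 120 ≡ 1, so λ ≡ 0·8 ≡ 0.
  x = λ² - 9 - 9 = 0 - 18 ≡ 16; y = λ·(9 - 16) - 16 ≡ 1. → (16, 1)
3Q: (16, 1) + (9, 16). λ = (16 - 1)/(9 - 16) ≡ 15/10 mod 17. 10⁻¹ ≡ 12 (mod 17), so λ ≡ 10.
  x = λ² - 16 - 9 = 100 - 25 ≡ 7; y = λ·(16 - 7) - 1 ≡ 4. → (7, 4)
4Q: (7, 4) + (9, 16). λ = (16 - 4)/(9 - 7) ≡ 12/2 mod 17. 2⁻¹ ≡ 9 (mod 17) since 2·9 = 18 ≡ 1, so λ ≡ 6.
  x = λ² - 7 - 9 = 36 - 16 ≡ 3; y = λ·(7 - 3) - 4 ≡ 3. → (3, 3)
5Q: (3, 3) + (9, 16). λ = (16 - 3)/(9 - 3) ≡ 13/6 mod 17. 6⁻¹ ≡ 3 (mod 17) since 6·3 = 18 ≡ 1, so λ ≡ 5.
  x = λ² - 3 - 9 = 25 - 12 ≡ 13; y = λ·(3 - 13) - 3 ≡ 15. → (13, 15)
6Q: (13, 15) + (9, 16). λ = (16 - 15)/(9 - 13) ≡ 1/13 mod 17. 13⁻¹ ≡ 4 (mod 17) since 13·4 = 52 ≡ 1, so λ ≡ 4.
  x = λ² - 13 - 9 = 16 - 22 ≡ 11; y = λ·(13 - 11) - 15 ≡ 10. → (11, 10)
7Q: (11, 10) + (9, 16). λ = (16 - 10)/(9 - 11) ≡ 6/15 mod 17. 15⁻¹ ≡ 8 (mod 17), so λ ≡ 14.
  x = λ² - 11 - 9 = 196 - 20 ≡ 6; y = λ·(11 - 6) - 10 ≡ 9. → (6, 9)
8Q: (6, 9) + (9, 16). λ = (16 - 9)/(9 - 6) ≡ 7/3 mod 17. 3⁻¹ ≡ 6 (mod 17), so λ ≡ 8.
  x = λ² - 6 - 9 = 64 - 15 ≡ 15; y = λ·(6 - 15) - 9 ≡ 4. → (15, 4)
9Q: (15, 4) + (9, 16). λ = (16 - 4)/(9 - 15) ≡ 12/11 mod 17. 11⁻¹ ≡ 14 (mod 17) since 11·14 = 154 ≡ 1, so λ ≡ 15.
  x = λ² - 15 - 9 = 225 - 24 ≡ 14; y = λ·(15 - 14) - 4 ≡ 11. → (14, 11)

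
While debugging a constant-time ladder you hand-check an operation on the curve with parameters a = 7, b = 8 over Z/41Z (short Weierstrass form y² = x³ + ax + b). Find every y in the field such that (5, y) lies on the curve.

x³ + 7x + 8 = 168 ≡ 4 (mod 41).
Square roots of 4 mod 41: 2 and 39 (since 2² = 4 ≡ 4).

2, 39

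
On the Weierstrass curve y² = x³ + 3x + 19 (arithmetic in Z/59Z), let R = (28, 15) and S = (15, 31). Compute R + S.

(43, 8)

(28, 15) + (15, 31). λ = (31 - 15)/(15 - 28) ≡ 16/46 mod 59. 46⁻¹ ≡ 9 (mod 59) since 46·9 = 414 ≡ 1, so λ ≡ 26.
  x = λ² - 28 - 15 = 676 - 43 ≡ 43; y = λ·(28 - 43) - 15 ≡ 8. → (43, 8)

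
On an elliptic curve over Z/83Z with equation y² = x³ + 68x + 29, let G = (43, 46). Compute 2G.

tangent at (43, 46): λ = (3·43² + 68)/(2·46) ≡ 54/9. 9⁻¹ ≡ 37 (mod 83), so λ ≡ 54·37 ≡ 6.
  x = λ² - 43 - 43 = 36 - 86 ≡ 33; y = λ·(43 - 33) - 46 ≡ 14. → (33, 14)

(33, 14)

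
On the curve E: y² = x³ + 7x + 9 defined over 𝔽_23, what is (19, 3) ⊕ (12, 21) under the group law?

(19, 3) + (12, 21). λ = (21 - 3)/(12 - 19) ≡ 18/16 mod 23. 16⁻¹ ≡ 13 (mod 23) since 16·13 = 208 ≡ 1, so λ ≡ 4.
  x = λ² - 19 - 12 = 16 - 31 ≡ 8; y = λ·(19 - 8) - 3 ≡ 18. → (8, 18)

(8, 18)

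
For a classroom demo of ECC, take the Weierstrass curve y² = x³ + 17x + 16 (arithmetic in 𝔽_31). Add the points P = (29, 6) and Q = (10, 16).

(29, 6) + (10, 16). λ = (16 - 6)/(10 - 29) ≡ 10/12 mod 31. 12⁻¹ ≡ 13 (mod 31) since 12·13 = 156 ≡ 1, so λ ≡ 6.
  x = λ² - 29 - 10 = 36 - 39 ≡ 28; y = λ·(29 - 28) - 6 ≡ 0. → (28, 0)

(28, 0)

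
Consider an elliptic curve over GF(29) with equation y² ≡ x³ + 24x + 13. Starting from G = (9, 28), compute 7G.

Repeated addition: build up to 7G.
2G: tangent at (9, 28): λ = (3·9² + 24)/(2·28) ≡ 6/27. 27⁻¹ ≡ 14 (mod 29), so λ ≡ 6·14 ≡ 26.
  x = λ² - 9 - 9 = 676 - 18 ≡ 20; y = λ·(9 - 20) - 28 ≡ 5. → (20, 5)
3G: (20, 5) + (9, 28). λ = (28 - 5)/(9 - 20) ≡ 23/18 mod 29. 18⁻¹ ≡ 21 (mod 29) since 18·21 = 378 ≡ 1, so λ ≡ 19.
  x = λ² - 20 - 9 = 361 - 29 ≡ 13; y = λ·(20 - 13) - 5 ≡ 12. → (13, 12)
4G: (13, 12) + (9, 28). λ = (28 - 12)/(9 - 13) ≡ 16/25 mod 29. 25⁻¹ ≡ 7 (mod 29) since 25·7 = 175 ≡ 1, so λ ≡ 25.
  x = λ² - 13 - 9 = 625 - 22 ≡ 23; y = λ·(13 - 23) - 12 ≡ 28. → (23, 28)
5G: (23, 28) + (9, 28). λ = (28 - 28)/(9 - 23) ≡ 0/15 mod 29. 15⁻¹ ≡ 2 (mod 29) since 15·2 = 30 ≡ 1, so λ ≡ 0.
  x = λ² - 23 - 9 = 0 - 32 ≡ 26; y = λ·(23 - 26) - 28 ≡ 1. → (26, 1)
6G: (26, 1) + (9, 28). λ = (28 - 1)/(9 - 26) ≡ 27/12 mod 29. 12⁻¹ ≡ 17 (mod 29) since 12·17 = 204 ≡ 1, so λ ≡ 24.
  x = λ² - 26 - 9 = 576 - 35 ≡ 19; y = λ·(26 - 19) - 1 ≡ 22. → (19, 22)
7G: (19, 22) + (9, 28). λ = (28 - 22)/(9 - 19) ≡ 6/19 mod 29. 19⁻¹ ≡ 26 (mod 29), so λ ≡ 11.
  x = λ² - 19 - 9 = 121 - 28 ≡ 6; y = λ·(19 - 6) - 22 ≡ 5. → (6, 5)

(6, 5)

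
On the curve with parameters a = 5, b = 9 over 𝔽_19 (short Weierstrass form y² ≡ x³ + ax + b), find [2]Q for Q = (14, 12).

tangent at (14, 12): λ = (3·14² + 5)/(2·12) ≡ 4/5. 5⁻¹ ≡ 4 (mod 19), so λ ≡ 4·4 ≡ 16.
  x = λ² - 14 - 14 = 256 - 28 ≡ 0; y = λ·(14 - 0) - 12 ≡ 3. → (0, 3)

(0, 3)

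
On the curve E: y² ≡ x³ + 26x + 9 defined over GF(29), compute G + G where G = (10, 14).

(0, 3)

tangent at (10, 14): λ = (3·10² + 26)/(2·14) ≡ 7/28. 28⁻¹ ≡ 28 (mod 29) since 28·28 = 784 ≡ 1, so λ ≡ 7·28 ≡ 22.
  x = λ² - 10 - 10 = 484 - 20 ≡ 0; y = λ·(10 - 0) - 14 ≡ 3. → (0, 3)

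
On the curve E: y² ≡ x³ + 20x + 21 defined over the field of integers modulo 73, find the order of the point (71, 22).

7

2P: tangent at (71, 22): λ = (3·71² + 20)/(2·22) ≡ 32/44. 44⁻¹ ≡ 5 (mod 73) since 44·5 = 220 ≡ 1, so λ ≡ 32·5 ≡ 14.
  x = λ² - 71 - 71 = 196 - 142 ≡ 54; y = λ·(71 - 54) - 22 ≡ 70. → (54, 70)
3P: (54, 70) + (71, 22). λ = (22 - 70)/(71 - 54) ≡ 25/17 mod 73. 17⁻¹ ≡ 43 (mod 73), so λ ≡ 53.
  x = λ² - 54 - 71 = 2809 - 125 ≡ 56; y = λ·(54 - 56) - 70 ≡ 43. → (56, 43)
4P: (56, 43) + (71, 22). λ = (22 - 43)/(71 - 56) ≡ 52/15 mod 73. 15⁻¹ ≡ 39 (mod 73), so λ ≡ 57.
  x = λ² - 56 - 71 = 3249 - 127 ≡ 56; y = λ·(56 - 56) - 43 ≡ 30. → (56, 30)
5P: (56, 30) + (71, 22). λ = (22 - 30)/(71 - 56) ≡ 65/15 mod 73. 15⁻¹ ≡ 39 (mod 73), so λ ≡ 53.
  x = λ² - 56 - 71 = 2809 - 127 ≡ 54; y = λ·(56 - 54) - 30 ≡ 3. → (54, 3)
6P: (54, 3) + (71, 22). λ = (22 - 3)/(71 - 54) ≡ 19/17 mod 73. 17⁻¹ ≡ 43 (mod 73) since 17·43 = 731 ≡ 1, so λ ≡ 14.
  x = λ² - 54 - 71 = 196 - 125 ≡ 71; y = λ·(54 - 71) - 3 ≡ 51. → (71, 51)
7P: (71, 51) + (71, 22): same x and y₁ ≡ -y₂, so the sum is 𝒪.
7P = 𝒪, so the order is 7.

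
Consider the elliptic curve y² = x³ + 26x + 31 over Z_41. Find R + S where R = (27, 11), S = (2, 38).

(27, 11) + (2, 38). λ = (38 - 11)/(2 - 27) ≡ 27/16 mod 41. 16⁻¹ ≡ 18 (mod 41) since 16·18 = 288 ≡ 1, so λ ≡ 35.
  x = λ² - 27 - 2 = 1225 - 29 ≡ 7; y = λ·(27 - 7) - 11 ≡ 33. → (7, 33)

(7, 33)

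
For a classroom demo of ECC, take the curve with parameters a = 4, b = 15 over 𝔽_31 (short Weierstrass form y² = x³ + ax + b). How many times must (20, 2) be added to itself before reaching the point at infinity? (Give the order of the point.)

5

2P: tangent at (20, 2): λ = (3·20² + 4)/(2·2) ≡ 26/4. 4⁻¹ ≡ 8 (mod 31) since 4·8 = 32 ≡ 1, so λ ≡ 26·8 ≡ 22.
  x = λ² - 20 - 20 = 484 - 40 ≡ 10; y = λ·(20 - 10) - 2 ≡ 1. → (10, 1)
3P: (10, 1) + (20, 2). λ = (2 - 1)/(20 - 10) ≡ 1/10 mod 31. 10⁻¹ ≡ 28 (mod 31), so λ ≡ 28.
  x = λ² - 10 - 20 = 784 - 30 ≡ 10; y = λ·(10 - 10) - 1 ≡ 30. → (10, 30)
4P: (10, 30) + (20, 2). λ = (2 - 30)/(20 - 10) ≡ 3/10 mod 31. 10⁻¹ ≡ 28 (mod 31), so λ ≡ 22.
  x = λ² - 10 - 20 = 484 - 30 ≡ 20; y = λ·(10 - 20) - 30 ≡ 29. → (20, 29)
5P: (20, 29) + (20, 2): same x and y₁ ≡ -y₂, so the sum is the point at infinity.
5P = the point at infinity, so the order is 5.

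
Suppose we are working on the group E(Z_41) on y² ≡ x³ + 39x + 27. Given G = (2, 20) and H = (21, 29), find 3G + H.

First 3G:
Repeated addition: build up to 3G.
2G: tangent at (2, 20): λ = (3·2² + 39)/(2·20) ≡ 10/40. 40⁻¹ ≡ 40 (mod 41) since 40·40 = 1600 ≡ 1, so λ ≡ 10·40 ≡ 31.
  x = λ² - 2 - 2 = 961 - 4 ≡ 14; y = λ·(2 - 14) - 20 ≡ 18. → (14, 18)
3G: (14, 18) + (2, 20). λ = (20 - 18)/(2 - 14) ≡ 2/29 mod 41. 29⁻¹ ≡ 17 (mod 41), so λ ≡ 34.
  x = λ² - 14 - 2 = 1156 - 16 ≡ 33; y = λ·(14 - 33) - 18 ≡ 33. → (33, 33)
3G = (33, 33).
Finally 3G + H:
(33, 33) + (21, 29). λ = (29 - 33)/(21 - 33) ≡ 37/29 mod 41. 29⁻¹ ≡ 17 (mod 41), so λ ≡ 14.
  x = λ² - 33 - 21 = 196 - 54 ≡ 19; y = λ·(33 - 19) - 33 ≡ 40. → (19, 40)

(19, 40)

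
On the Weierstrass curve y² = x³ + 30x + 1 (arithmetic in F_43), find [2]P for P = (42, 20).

(37, 11)

tangent at (42, 20): λ = (3·42² + 30)/(2·20) ≡ 33/40. 40⁻¹ ≡ 14 (mod 43), so λ ≡ 33·14 ≡ 32.
  x = λ² - 42 - 42 = 1024 - 84 ≡ 37; y = λ·(42 - 37) - 20 ≡ 11. → (37, 11)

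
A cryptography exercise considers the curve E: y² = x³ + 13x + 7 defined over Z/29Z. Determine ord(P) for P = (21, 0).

2

2P: (21, 0) + (21, 0): same x and y₁ ≡ -y₂, so the sum is O.
2P = O, so the order is 2.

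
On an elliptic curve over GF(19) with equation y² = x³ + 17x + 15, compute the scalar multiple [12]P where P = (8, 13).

Double-and-add on 12 = (1100)₂. Start with P = (8, 13) for the leading 1-bit.
double: tangent at (8, 13): λ = (3·8² + 17)/(2·13) ≡ 0/7. 7⁻¹ ≡ 11 (mod 19), so λ ≡ 0·11 ≡ 0.
  x = λ² - 8 - 8 = 0 - 16 ≡ 3; y = λ·(8 - 3) - 13 ≡ 6. → (3, 6)
add P: (3, 6) + (8, 13). λ = (13 - 6)/(8 - 3) ≡ 7/5 mod 19. 5⁻¹ ≡ 4 (mod 19), so λ ≡ 9.
  x = λ² - 3 - 8 = 81 - 11 ≡ 13; y = λ·(3 - 13) - 6 ≡ 18. → (13, 18)
double: tangent at (13, 18): λ = (3·13² + 17)/(2·18) ≡ 11/17. 17⁻¹ ≡ 9 (mod 19), so λ ≡ 11·9 ≡ 4.
  x = λ² - 13 - 13 = 16 - 26 ≡ 9; y = λ·(13 - 9) - 18 ≡ 17. → (9, 17)
double: tangent at (9, 17): λ = (3·9² + 17)/(2·17) ≡ 13/15. 15⁻¹ ≡ 14 (mod 19), so λ ≡ 13·14 ≡ 11.
  x = λ² - 9 - 9 = 121 - 18 ≡ 8; y = λ·(9 - 8) - 17 ≡ 13. → (8, 13)

(8, 13)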